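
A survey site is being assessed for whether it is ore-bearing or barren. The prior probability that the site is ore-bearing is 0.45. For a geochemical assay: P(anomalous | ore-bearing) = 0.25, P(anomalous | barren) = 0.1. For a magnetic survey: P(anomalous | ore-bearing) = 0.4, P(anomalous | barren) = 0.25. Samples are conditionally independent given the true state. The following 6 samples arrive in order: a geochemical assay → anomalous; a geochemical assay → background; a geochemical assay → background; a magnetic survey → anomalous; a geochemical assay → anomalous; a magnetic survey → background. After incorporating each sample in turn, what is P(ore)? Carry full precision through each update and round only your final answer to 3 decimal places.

0.820

Each posterior becomes the prior for the next update.
After a geochemical assay='anomalous': P(ore) = 0.25·0.4500 / (0.25·0.4500 + 0.1·0.5500) ≈ 0.6716
After a geochemical assay='background': P(ore) = 0.75·0.6716 / (0.75·0.6716 + 0.9·0.3284) ≈ 0.6303
After a geochemical assay='background': P(ore) = 0.75·0.6303 / (0.75·0.6303 + 0.9·0.3697) ≈ 0.5869
After a magnetic survey='anomalous': P(ore) = 0.4·0.5869 / (0.4·0.5869 + 0.25·0.4131) ≈ 0.6944
After a geochemical assay='anomalous': P(ore) = 0.25·0.6944 / (0.25·0.6944 + 0.1·0.3056) ≈ 0.8503
After a magnetic survey='background': P(ore) = 0.6·0.8503 / (0.6·0.8503 + 0.75·0.1497) ≈ 0.8197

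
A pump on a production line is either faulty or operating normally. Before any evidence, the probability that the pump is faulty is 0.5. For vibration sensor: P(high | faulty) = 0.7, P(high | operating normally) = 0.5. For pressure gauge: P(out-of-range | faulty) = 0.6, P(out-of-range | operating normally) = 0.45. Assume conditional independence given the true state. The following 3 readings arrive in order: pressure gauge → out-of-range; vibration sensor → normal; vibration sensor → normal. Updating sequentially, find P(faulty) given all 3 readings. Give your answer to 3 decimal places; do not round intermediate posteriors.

After pressure gauge='out-of-range': P(faulty) = 0.6·0.5000 / (0.6·0.5000 + 0.45·0.5000) ≈ 0.5714
After vibration sensor='normal': P(faulty) = 0.3·0.5714 / (0.3·0.5714 + 0.5·0.4286) ≈ 0.4444
After vibration sensor='normal': P(faulty) = 0.3·0.4444 / (0.3·0.4444 + 0.5·0.5556) ≈ 0.3243

0.324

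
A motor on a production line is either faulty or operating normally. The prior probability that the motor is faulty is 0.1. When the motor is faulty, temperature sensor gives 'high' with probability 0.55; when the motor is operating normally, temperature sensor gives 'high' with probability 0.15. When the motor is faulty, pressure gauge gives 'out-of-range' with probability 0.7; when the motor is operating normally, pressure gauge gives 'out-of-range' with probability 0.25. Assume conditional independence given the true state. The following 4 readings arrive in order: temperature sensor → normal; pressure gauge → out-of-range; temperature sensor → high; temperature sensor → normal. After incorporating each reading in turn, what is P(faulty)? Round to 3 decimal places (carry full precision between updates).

After temperature sensor='normal': P(faulty) = 0.45·0.1000 / (0.45·0.1000 + 0.85·0.9000) ≈ 0.0556
After pressure gauge='out-of-range': P(faulty) = 0.7·0.0556 / (0.7·0.0556 + 0.25·0.9444) ≈ 0.1414
After temperature sensor='high': P(faulty) = 0.55·0.1414 / (0.55·0.1414 + 0.15·0.8586) ≈ 0.3765
After temperature sensor='normal': P(faulty) = 0.45·0.3765 / (0.45·0.3765 + 0.85·0.6235) ≈ 0.2423

0.242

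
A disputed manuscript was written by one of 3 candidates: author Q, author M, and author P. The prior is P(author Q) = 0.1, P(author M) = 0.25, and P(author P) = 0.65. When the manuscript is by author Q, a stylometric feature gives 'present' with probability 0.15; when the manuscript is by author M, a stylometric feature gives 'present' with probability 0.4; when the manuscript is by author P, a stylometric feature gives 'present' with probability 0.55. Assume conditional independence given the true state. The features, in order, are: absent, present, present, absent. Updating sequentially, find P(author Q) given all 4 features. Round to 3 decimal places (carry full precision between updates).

After 'absent': normaliser = 0.85·0.1000 + 0.6·0.2500 + 0.45·0.6500; P(author Q) ≈ 0.1611, P(author M) ≈ 0.2844, P(author P) ≈ 0.5545
After 'present': normaliser = 0.15·0.1611 + 0.4·0.2844 + 0.55·0.5545; P(author Q) ≈ 0.0546, P(author M) ≈ 0.2568, P(author P) ≈ 0.6886
After 'present': normaliser = 0.15·0.0546 + 0.4·0.2568 + 0.55·0.6886; P(author Q) ≈ 0.0167, P(author M) ≈ 0.2098, P(author P) ≈ 0.7735
After 'absent': normaliser = 0.85·0.0167 + 0.6·0.2098 + 0.45·0.7735; P(author Q) ≈ 0.0291, P(author M) ≈ 0.2579, P(author P) ≈ 0.7130

0.029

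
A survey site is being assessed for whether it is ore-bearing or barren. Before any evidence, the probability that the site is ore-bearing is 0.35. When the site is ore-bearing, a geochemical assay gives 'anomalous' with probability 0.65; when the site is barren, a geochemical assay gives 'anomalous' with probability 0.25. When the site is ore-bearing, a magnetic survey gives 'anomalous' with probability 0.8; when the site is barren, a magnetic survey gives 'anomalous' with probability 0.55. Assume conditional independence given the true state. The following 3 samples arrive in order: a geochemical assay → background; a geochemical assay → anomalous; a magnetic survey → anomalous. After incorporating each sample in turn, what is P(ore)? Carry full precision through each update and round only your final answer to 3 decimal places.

0.487

After a geochemical assay='background': P(ore) = 0.35·0.3500 / (0.35·0.3500 + 0.75·0.6500) ≈ 0.2008
After a geochemical assay='anomalous': P(ore) = 0.65·0.2008 / (0.65·0.2008 + 0.25·0.7992) ≈ 0.3952
After a magnetic survey='anomalous': P(ore) = 0.8·0.3952 / (0.8·0.3952 + 0.55·0.6048) ≈ 0.4873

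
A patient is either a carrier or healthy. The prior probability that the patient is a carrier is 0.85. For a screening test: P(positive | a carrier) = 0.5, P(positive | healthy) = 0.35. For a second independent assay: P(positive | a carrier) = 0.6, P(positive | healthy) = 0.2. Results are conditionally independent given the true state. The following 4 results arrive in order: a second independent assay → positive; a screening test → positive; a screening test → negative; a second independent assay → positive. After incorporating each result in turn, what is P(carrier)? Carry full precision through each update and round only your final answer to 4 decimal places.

Apply Bayes' rule sequentially, carrying P(carrier) forward.
After a second independent assay='positive': P(carrier) = 0.6·0.8500 / (0.6·0.8500 + 0.2·0.1500) ≈ 0.9444
After a screening test='positive': P(carrier) = 0.5·0.9444 / (0.5·0.9444 + 0.35·0.0556) ≈ 0.9605
After a screening test='negative': P(carrier) = 0.5·0.9605 / (0.5·0.9605 + 0.65·0.0395) ≈ 0.9492
After a second independent assay='positive': P(carrier) = 0.6·0.9492 / (0.6·0.9492 + 0.2·0.0508) ≈ 0.9825

0.9825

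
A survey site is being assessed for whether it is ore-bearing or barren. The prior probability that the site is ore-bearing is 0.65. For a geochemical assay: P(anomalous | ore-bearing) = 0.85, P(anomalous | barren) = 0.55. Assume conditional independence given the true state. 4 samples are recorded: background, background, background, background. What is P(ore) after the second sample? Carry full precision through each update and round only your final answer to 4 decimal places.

After 'background': P(ore) = 0.15·0.6500 / (0.15·0.6500 + 0.45·0.3500) ≈ 0.3824
After 'background': P(ore) = 0.15·0.3824 / (0.15·0.3824 + 0.45·0.6176) ≈ 0.1711

0.1711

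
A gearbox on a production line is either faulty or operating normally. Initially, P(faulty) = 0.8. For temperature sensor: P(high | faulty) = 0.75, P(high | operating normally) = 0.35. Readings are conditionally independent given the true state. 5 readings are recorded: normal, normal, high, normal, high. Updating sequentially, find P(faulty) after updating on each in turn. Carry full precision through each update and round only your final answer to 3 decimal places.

0.511

Apply Bayes' rule sequentially, carrying P(faulty) forward.
After 'normal': P(faulty) = 0.25·0.8000 / (0.25·0.8000 + 0.65·0.2000) ≈ 0.6061
After 'normal': P(faulty) = 0.25·0.6061 / (0.25·0.6061 + 0.65·0.3939) ≈ 0.3717
After 'high': P(faulty) = 0.75·0.3717 / (0.75·0.3717 + 0.35·0.6283) ≈ 0.5591
After 'normal': P(faulty) = 0.25·0.5591 / (0.25·0.5591 + 0.65·0.4409) ≈ 0.3278
After 'high': P(faulty) = 0.75·0.3278 / (0.75·0.3278 + 0.35·0.6722) ≈ 0.5110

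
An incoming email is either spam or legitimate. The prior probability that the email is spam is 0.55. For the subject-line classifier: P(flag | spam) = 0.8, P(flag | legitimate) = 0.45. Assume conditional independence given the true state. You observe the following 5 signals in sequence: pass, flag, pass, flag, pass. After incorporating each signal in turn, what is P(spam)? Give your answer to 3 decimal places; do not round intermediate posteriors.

0.157

After 'pass': P(spam) = 0.2·0.5500 / (0.2·0.5500 + 0.55·0.4500) ≈ 0.3077
After 'flag': P(spam) = 0.8·0.3077 / (0.8·0.3077 + 0.45·0.6923) ≈ 0.4414
After 'pass': P(spam) = 0.2·0.4414 / (0.2·0.4414 + 0.55·0.5586) ≈ 0.2232
After 'flag': P(spam) = 0.8·0.2232 / (0.8·0.2232 + 0.45·0.7768) ≈ 0.3381
After 'pass': P(spam) = 0.2·0.3381 / (0.2·0.3381 + 0.55·0.6619) ≈ 0.1566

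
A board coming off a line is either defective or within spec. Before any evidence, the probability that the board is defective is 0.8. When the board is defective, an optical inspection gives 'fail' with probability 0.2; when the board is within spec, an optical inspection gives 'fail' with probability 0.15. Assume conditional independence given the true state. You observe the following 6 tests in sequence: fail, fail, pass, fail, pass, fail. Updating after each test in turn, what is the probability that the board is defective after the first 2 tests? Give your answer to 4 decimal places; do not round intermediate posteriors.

0.8767

After 'fail': P(defective) = 0.2·0.8000 / (0.2·0.8000 + 0.15·0.2000) ≈ 0.8421
After 'fail': P(defective) = 0.2·0.8421 / (0.2·0.8421 + 0.15·0.1579) ≈ 0.8767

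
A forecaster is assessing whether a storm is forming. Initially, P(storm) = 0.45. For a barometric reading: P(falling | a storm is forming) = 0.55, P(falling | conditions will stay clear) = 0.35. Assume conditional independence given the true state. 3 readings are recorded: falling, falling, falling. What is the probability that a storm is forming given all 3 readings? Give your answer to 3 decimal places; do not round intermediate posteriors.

Each posterior becomes the prior for the next update.
After 'falling': P(storm) = 0.55·0.4500 / (0.55·0.4500 + 0.35·0.5500) ≈ 0.5625
After 'falling': P(storm) = 0.55·0.5625 / (0.55·0.5625 + 0.35·0.4375) ≈ 0.6689
After 'falling': P(storm) = 0.55·0.6689 / (0.55·0.6689 + 0.35·0.3311) ≈ 0.7605

0.760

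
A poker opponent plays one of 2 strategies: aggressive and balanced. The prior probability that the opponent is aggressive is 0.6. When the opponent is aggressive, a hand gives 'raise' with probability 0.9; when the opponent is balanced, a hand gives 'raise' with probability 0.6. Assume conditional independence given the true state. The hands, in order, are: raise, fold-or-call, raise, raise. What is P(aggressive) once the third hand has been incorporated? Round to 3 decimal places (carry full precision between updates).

0.458

Apply Bayes' rule sequentially, carrying P(aggressive) forward.
After 'raise': P(aggressive) = 0.9·0.6000 / (0.9·0.6000 + 0.6·0.4000) ≈ 0.6923
After 'fold-or-call': P(aggressive) = 0.1·0.6923 / (0.1·0.6923 + 0.4·0.3077) ≈ 0.3600
After 'raise': P(aggressive) = 0.9·0.3600 / (0.9·0.3600 + 0.6·0.6400) ≈ 0.4576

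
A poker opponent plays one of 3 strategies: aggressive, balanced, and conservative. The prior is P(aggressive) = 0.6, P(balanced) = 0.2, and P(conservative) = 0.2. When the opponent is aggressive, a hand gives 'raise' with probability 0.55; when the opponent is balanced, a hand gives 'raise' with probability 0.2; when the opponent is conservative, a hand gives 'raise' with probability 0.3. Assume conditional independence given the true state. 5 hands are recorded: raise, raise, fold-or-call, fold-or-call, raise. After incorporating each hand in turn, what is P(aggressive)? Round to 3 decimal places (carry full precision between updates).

0.846

After 'raise': normaliser = 0.55·0.6000 + 0.2·0.2000 + 0.3·0.2000; P(aggressive) ≈ 0.7674, P(balanced) ≈ 0.0930, P(conservative) ≈ 0.1395
After 'raise': normaliser = 0.55·0.7674 + 0.2·0.0930 + 0.3·0.1395; P(aggressive) ≈ 0.8747, P(balanced) ≈ 0.0386, P(conservative) ≈ 0.0867
After 'fold-or-call': normaliser = 0.45·0.8747 + 0.8·0.0386 + 0.7·0.0867; P(aggressive) ≈ 0.8113, P(balanced) ≈ 0.0636, P(conservative) ≈ 0.1252
After 'fold-or-call': normaliser = 0.45·0.8113 + 0.8·0.0636 + 0.7·0.1252; P(aggressive) ≈ 0.7250, P(balanced) ≈ 0.1010, P(conservative) ≈ 0.1740
After 'raise': normaliser = 0.55·0.7250 + 0.2·0.1010 + 0.3·0.1740; P(aggressive) ≈ 0.8463, P(balanced) ≈ 0.0429, P(conservative) ≈ 0.1108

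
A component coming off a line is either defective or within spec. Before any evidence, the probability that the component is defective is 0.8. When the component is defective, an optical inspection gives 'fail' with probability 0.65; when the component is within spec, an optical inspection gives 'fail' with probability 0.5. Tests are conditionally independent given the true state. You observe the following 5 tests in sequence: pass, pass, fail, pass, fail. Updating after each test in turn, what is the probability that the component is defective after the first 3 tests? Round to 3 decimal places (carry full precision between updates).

0.718

After 'pass': P(defective) = 0.35·0.8000 / (0.35·0.8000 + 0.5·0.2000) ≈ 0.7368
After 'pass': P(defective) = 0.35·0.7368 / (0.35·0.7368 + 0.5·0.2632) ≈ 0.6622
After 'fail': P(defective) = 0.65·0.6622 / (0.65·0.6622 + 0.5·0.3378) ≈ 0.7182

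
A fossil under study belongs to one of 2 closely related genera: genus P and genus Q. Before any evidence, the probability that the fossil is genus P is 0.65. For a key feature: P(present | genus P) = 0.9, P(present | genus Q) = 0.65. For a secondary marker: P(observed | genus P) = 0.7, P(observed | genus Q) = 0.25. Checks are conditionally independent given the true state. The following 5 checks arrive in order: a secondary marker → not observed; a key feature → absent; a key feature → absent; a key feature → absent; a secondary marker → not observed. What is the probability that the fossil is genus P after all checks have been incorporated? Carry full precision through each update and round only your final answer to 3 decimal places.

After a secondary marker='not observed': P(genus P) = 0.3·0.6500 / (0.3·0.6500 + 0.75·0.3500) ≈ 0.4262
After a key feature='absent': P(genus P) = 0.1·0.4262 / (0.1·0.4262 + 0.35·0.5738) ≈ 0.1751
After a key feature='absent': P(genus P) = 0.1·0.1751 / (0.1·0.1751 + 0.35·0.8249) ≈ 0.0572
After a key feature='absent': P(genus P) = 0.1·0.0572 / (0.1·0.0572 + 0.35·0.9428) ≈ 0.0170
After a secondary marker='not observed': P(genus P) = 0.3·0.0170 / (0.3·0.0170 + 0.75·0.9830) ≈ 0.0069

0.007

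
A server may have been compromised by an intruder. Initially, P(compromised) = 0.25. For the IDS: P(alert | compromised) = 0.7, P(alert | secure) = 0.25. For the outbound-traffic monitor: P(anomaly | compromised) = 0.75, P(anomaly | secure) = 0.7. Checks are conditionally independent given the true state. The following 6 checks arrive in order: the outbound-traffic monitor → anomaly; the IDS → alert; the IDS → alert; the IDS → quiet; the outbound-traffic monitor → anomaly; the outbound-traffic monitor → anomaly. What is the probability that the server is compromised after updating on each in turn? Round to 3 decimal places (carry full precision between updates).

0.563

Each posterior becomes the prior for the next update.
After the outbound-traffic monitor='anomaly': P(compromised) = 0.75·0.2500 / (0.75·0.2500 + 0.7·0.7500) ≈ 0.2632
After the IDS='alert': P(compromised) = 0.7·0.2632 / (0.7·0.2632 + 0.25·0.7368) ≈ 0.5000
After the IDS='alert': P(compromised) = 0.7·0.5000 / (0.7·0.5000 + 0.25·0.5000) ≈ 0.7368
After the IDS='quiet': P(compromised) = 0.3·0.7368 / (0.3·0.7368 + 0.75·0.2632) ≈ 0.5283
After the outbound-traffic monitor='anomaly': P(compromised) = 0.75·0.5283 / (0.75·0.5283 + 0.7·0.4717) ≈ 0.5455
After the outbound-traffic monitor='anomaly': P(compromised) = 0.75·0.5455 / (0.75·0.5455 + 0.7·0.4545) ≈ 0.5625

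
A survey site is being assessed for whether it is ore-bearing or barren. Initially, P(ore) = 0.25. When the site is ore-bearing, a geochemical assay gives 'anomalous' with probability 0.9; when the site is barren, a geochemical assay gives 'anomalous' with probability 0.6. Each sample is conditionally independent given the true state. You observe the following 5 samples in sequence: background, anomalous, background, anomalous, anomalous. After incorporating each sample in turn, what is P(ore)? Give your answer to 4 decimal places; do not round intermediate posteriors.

After 'background': P(ore) = 0.1·0.2500 / (0.1·0.2500 + 0.4·0.7500) ≈ 0.0769
After 'anomalous': P(ore) = 0.9·0.0769 / (0.9·0.0769 + 0.6·0.9231) ≈ 0.1111
After 'background': P(ore) = 0.1·0.1111 / (0.1·0.1111 + 0.4·0.8889) ≈ 0.0303
After 'anomalous': P(ore) = 0.9·0.0303 / (0.9·0.0303 + 0.6·0.9697) ≈ 0.0448
After 'anomalous': P(ore) = 0.9·0.0448 / (0.9·0.0448 + 0.6·0.9552) ≈ 0.0657

0.0657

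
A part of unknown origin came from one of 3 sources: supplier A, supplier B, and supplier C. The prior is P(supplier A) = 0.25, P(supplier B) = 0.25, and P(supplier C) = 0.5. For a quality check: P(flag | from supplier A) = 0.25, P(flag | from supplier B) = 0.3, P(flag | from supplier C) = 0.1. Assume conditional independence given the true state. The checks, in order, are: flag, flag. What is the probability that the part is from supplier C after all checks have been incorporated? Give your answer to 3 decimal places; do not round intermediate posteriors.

After 'flag': normaliser = 0.25·0.2500 + 0.3·0.2500 + 0.1·0.5000; P(supplier A) ≈ 0.3333, P(supplier B) ≈ 0.4000, P(supplier C) ≈ 0.2667
After 'flag': normaliser = 0.25·0.3333 + 0.3·0.4000 + 0.1·0.2667; P(supplier A) ≈ 0.3623, P(supplier B) ≈ 0.5217, P(supplier C) ≈ 0.1159

0.116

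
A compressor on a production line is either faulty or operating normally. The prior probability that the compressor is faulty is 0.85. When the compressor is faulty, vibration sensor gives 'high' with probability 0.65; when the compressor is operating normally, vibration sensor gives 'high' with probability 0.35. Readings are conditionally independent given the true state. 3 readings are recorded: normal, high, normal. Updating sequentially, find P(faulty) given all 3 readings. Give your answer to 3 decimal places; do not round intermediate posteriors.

0.753

After 'normal': P(faulty) = 0.35·0.8500 / (0.35·0.8500 + 0.65·0.1500) ≈ 0.7532
After 'high': P(faulty) = 0.65·0.7532 / (0.65·0.7532 + 0.35·0.2468) ≈ 0.8500
After 'normal': P(faulty) = 0.35·0.8500 / (0.35·0.8500 + 0.65·0.1500) ≈ 0.7532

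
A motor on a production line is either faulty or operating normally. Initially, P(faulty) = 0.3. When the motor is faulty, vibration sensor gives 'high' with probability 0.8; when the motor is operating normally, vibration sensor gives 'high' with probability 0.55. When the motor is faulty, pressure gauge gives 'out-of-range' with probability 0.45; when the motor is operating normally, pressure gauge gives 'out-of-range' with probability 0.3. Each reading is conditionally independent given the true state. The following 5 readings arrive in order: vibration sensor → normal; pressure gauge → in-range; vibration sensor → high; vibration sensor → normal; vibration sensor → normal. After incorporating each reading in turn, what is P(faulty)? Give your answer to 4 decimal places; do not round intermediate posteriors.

Each posterior becomes the prior for the next update.
After vibration sensor='normal': P(faulty) = 0.2·0.3000 / (0.2·0.3000 + 0.45·0.7000) ≈ 0.1600
After pressure gauge='in-range': P(faulty) = 0.55·0.1600 / (0.55·0.1600 + 0.7·0.8400) ≈ 0.1302
After vibration sensor='high': P(faulty) = 0.8·0.1302 / (0.8·0.1302 + 0.55·0.8698) ≈ 0.1788
After vibration sensor='normal': P(faulty) = 0.2·0.1788 / (0.2·0.1788 + 0.45·0.8212) ≈ 0.0882
After vibration sensor='normal': P(faulty) = 0.2·0.0882 / (0.2·0.0882 + 0.45·0.9118) ≈ 0.0412

0.0412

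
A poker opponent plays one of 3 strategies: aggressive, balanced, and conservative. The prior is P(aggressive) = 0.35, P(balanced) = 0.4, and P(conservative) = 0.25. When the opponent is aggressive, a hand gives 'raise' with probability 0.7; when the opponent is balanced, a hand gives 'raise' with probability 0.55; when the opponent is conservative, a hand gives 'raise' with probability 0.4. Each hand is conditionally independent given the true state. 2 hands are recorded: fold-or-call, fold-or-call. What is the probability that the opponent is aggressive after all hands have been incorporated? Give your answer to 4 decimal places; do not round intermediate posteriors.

0.1556

After 'fold-or-call': normaliser = 0.3·0.3500 + 0.45·0.4000 + 0.6·0.2500; P(aggressive) ≈ 0.2414, P(balanced) ≈ 0.4138, P(conservative) ≈ 0.3448
After 'fold-or-call': normaliser = 0.3·0.2414 + 0.45·0.4138 + 0.6·0.3448; P(aggressive) ≈ 0.1556, P(balanced) ≈ 0.4000, P(conservative) ≈ 0.4444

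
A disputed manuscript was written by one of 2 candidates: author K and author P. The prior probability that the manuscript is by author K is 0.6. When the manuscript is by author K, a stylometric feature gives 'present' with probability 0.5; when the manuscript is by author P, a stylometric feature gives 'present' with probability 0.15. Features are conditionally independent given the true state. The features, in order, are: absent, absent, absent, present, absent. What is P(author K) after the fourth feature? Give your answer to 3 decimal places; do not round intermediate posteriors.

0.504

After 'absent': P(author K) = 0.5·0.6000 / (0.5·0.6000 + 0.85·0.4000) ≈ 0.4688
After 'absent': P(author K) = 0.5·0.4688 / (0.5·0.4688 + 0.85·0.5312) ≈ 0.3417
After 'absent': P(author K) = 0.5·0.3417 / (0.5·0.3417 + 0.85·0.6583) ≈ 0.2339
After 'present': P(author K) = 0.5·0.2339 / (0.5·0.2339 + 0.15·0.7661) ≈ 0.5044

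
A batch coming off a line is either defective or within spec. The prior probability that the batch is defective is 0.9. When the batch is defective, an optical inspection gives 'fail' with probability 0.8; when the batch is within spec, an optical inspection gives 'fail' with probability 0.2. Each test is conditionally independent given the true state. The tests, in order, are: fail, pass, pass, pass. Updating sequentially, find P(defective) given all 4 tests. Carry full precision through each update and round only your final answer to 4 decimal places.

0.3600

Each posterior becomes the prior for the next update.
After 'fail': P(defective) = 0.8·0.9000 / (0.8·0.9000 + 0.2·0.1000) ≈ 0.9730
After 'pass': P(defective) = 0.2·0.9730 / (0.2·0.9730 + 0.8·0.0270) ≈ 0.9000
After 'pass': P(defective) = 0.2·0.9000 / (0.2·0.9000 + 0.8·0.1000) ≈ 0.6923
After 'pass': P(defective) = 0.2·0.6923 / (0.2·0.6923 + 0.8·0.3077) ≈ 0.3600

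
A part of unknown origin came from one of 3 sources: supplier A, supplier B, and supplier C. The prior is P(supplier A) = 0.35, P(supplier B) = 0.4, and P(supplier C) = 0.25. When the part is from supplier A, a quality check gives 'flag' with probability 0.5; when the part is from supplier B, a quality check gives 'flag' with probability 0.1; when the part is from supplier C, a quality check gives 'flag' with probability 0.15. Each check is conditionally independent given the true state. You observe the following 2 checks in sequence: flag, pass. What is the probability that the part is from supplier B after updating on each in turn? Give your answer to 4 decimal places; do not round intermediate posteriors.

0.2317

After 'flag': normaliser = 0.5·0.3500 + 0.1·0.4000 + 0.15·0.2500; P(supplier A) ≈ 0.6931, P(supplier B) ≈ 0.1584, P(supplier C) ≈ 0.1485
After 'pass': normaliser = 0.5·0.6931 + 0.9·0.1584 + 0.85·0.1485; P(supplier A) ≈ 0.5632, P(supplier B) ≈ 0.2317, P(supplier C) ≈ 0.2051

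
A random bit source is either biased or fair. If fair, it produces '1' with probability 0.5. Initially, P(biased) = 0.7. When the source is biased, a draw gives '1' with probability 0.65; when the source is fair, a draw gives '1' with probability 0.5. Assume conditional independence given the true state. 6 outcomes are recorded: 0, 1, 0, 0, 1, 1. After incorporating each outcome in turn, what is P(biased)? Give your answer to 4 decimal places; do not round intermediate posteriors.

0.6375

After '0': P(biased) = 0.35·0.7000 / (0.35·0.7000 + 0.5·0.3000) ≈ 0.6203
After '1': P(biased) = 0.65·0.6203 / (0.65·0.6203 + 0.5·0.3797) ≈ 0.6798
After '0': P(biased) = 0.35·0.6798 / (0.35·0.6798 + 0.5·0.3202) ≈ 0.5978
After '0': P(biased) = 0.35·0.5978 / (0.35·0.5978 + 0.5·0.4022) ≈ 0.5099
After '1': P(biased) = 0.65·0.5099 / (0.65·0.5099 + 0.5·0.4901) ≈ 0.5749
After '1': P(biased) = 0.65·0.5749 / (0.65·0.5749 + 0.5·0.4251) ≈ 0.6375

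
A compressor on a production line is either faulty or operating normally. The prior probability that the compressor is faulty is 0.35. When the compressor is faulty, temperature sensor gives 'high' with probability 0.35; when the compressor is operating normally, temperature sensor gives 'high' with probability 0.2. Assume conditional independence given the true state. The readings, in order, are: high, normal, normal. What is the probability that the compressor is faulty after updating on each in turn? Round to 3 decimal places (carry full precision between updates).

After 'high': P(faulty) = 0.35·0.3500 / (0.35·0.3500 + 0.2·0.6500) ≈ 0.4851
After 'normal': P(faulty) = 0.65·0.4851 / (0.65·0.4851 + 0.8·0.5149) ≈ 0.4336
After 'normal': P(faulty) = 0.65·0.4336 / (0.65·0.4336 + 0.8·0.5664) ≈ 0.3835

0.384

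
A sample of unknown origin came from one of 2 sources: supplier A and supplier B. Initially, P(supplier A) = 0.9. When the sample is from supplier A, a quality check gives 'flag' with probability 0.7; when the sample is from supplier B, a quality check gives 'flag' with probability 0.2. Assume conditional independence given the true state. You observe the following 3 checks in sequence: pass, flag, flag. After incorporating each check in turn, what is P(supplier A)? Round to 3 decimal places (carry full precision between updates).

Apply Bayes' rule sequentially, carrying P(supplier A) forward.
After 'pass': P(supplier A) = 0.3·0.9000 / (0.3·0.9000 + 0.8·0.1000) ≈ 0.7714
After 'flag': P(supplier A) = 0.7·0.7714 / (0.7·0.7714 + 0.2·0.2286) ≈ 0.9220
After 'flag': P(supplier A) = 0.7·0.9220 / (0.7·0.9220 + 0.2·0.0780) ≈ 0.9764

0.976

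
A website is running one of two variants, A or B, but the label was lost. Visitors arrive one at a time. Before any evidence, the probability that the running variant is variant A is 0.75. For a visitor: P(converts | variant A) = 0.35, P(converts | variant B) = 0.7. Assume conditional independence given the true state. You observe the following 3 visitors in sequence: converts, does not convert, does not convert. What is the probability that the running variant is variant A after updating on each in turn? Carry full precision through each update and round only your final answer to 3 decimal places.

0.876

After 'converts': P(A) = 0.35·0.7500 / (0.35·0.7500 + 0.7·0.2500) ≈ 0.6000
After 'does not convert': P(A) = 0.65·0.6000 / (0.65·0.6000 + 0.3·0.4000) ≈ 0.7647
After 'does not convert': P(A) = 0.65·0.7647 / (0.65·0.7647 + 0.3·0.2353) ≈ 0.8756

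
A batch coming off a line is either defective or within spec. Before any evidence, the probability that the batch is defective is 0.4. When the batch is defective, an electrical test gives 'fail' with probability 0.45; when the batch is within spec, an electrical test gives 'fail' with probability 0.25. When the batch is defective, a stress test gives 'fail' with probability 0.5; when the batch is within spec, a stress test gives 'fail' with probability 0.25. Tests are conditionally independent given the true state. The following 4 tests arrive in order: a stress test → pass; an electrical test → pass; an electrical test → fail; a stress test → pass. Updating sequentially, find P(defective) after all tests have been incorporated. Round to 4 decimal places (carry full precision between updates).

0.2812

Apply Bayes' rule sequentially, carrying P(defective) forward.
After a stress test='pass': P(defective) = 0.5·0.4000 / (0.5·0.4000 + 0.75·0.6000) ≈ 0.3077
After an electrical test='pass': P(defective) = 0.55·0.3077 / (0.55·0.3077 + 0.75·0.6923) ≈ 0.2458
After an electrical test='fail': P(defective) = 0.45·0.2458 / (0.45·0.2458 + 0.25·0.7542) ≈ 0.3697
After a stress test='pass': P(defective) = 0.5·0.3697 / (0.5·0.3697 + 0.75·0.6303) ≈ 0.2812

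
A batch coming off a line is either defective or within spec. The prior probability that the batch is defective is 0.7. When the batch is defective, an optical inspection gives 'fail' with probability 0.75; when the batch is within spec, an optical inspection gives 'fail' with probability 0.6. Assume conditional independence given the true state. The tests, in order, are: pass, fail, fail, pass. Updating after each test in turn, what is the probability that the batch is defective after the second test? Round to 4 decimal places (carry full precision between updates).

0.6458

After 'pass': P(defective) = 0.25·0.7000 / (0.25·0.7000 + 0.4·0.3000) ≈ 0.5932
After 'fail': P(defective) = 0.75·0.5932 / (0.75·0.5932 + 0.6·0.4068) ≈ 0.6458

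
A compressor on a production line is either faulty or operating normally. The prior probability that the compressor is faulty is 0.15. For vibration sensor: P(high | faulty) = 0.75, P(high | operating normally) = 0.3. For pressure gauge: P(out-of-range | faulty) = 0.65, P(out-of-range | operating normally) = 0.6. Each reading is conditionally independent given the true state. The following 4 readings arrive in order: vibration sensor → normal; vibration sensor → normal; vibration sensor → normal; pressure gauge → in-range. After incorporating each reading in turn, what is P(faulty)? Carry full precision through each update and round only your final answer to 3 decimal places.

0.007

After vibration sensor='normal': P(faulty) = 0.25·0.1500 / (0.25·0.1500 + 0.7·0.8500) ≈ 0.0593
After vibration sensor='normal': P(faulty) = 0.25·0.0593 / (0.25·0.0593 + 0.7·0.9407) ≈ 0.0220
After vibration sensor='normal': P(faulty) = 0.25·0.0220 / (0.25·0.0220 + 0.7·0.9780) ≈ 0.0080
After pressure gauge='in-range': P(faulty) = 0.35·0.0080 / (0.35·0.0080 + 0.4·0.9920) ≈ 0.0070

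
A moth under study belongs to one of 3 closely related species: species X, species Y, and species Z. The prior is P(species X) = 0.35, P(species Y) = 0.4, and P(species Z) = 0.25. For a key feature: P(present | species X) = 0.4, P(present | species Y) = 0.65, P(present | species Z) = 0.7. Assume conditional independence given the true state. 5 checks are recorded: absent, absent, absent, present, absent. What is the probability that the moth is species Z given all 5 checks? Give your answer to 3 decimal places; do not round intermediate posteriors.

0.060

Each posterior becomes the prior for the next update.
After 'absent': normaliser = 0.6·0.3500 + 0.35·0.4000 + 0.3·0.2500; P(species X) ≈ 0.4941, P(species Y) ≈ 0.3294, P(species Z) ≈ 0.1765
After 'absent': normaliser = 0.6·0.4941 + 0.35·0.3294 + 0.3·0.1765; P(species X) ≈ 0.6380, P(species Y) ≈ 0.2481, P(species Z) ≈ 0.1139
After 'absent': normaliser = 0.6·0.6380 + 0.35·0.2481 + 0.3·0.1139; P(species X) ≈ 0.7598, P(species Y) ≈ 0.1724, P(species Z) ≈ 0.0678
After 'present': normaliser = 0.4·0.7598 + 0.65·0.1724 + 0.7·0.0678; P(species X) ≈ 0.6558, P(species Y) ≈ 0.2417, P(species Z) ≈ 0.1025
After 'absent': normaliser = 0.6·0.6558 + 0.35·0.2417 + 0.3·0.1025; P(species X) ≈ 0.7733, P(species Y) ≈ 0.1663, P(species Z) ≈ 0.0604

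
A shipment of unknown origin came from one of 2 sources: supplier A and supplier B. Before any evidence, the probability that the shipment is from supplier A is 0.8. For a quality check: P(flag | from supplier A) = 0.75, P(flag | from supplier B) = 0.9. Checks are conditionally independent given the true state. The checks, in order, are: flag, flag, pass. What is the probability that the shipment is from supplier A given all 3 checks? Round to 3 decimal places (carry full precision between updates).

0.874

Each posterior becomes the prior for the next update.
After 'flag': P(supplier A) = 0.75·0.8000 / (0.75·0.8000 + 0.9·0.2000) ≈ 0.7692
After 'flag': P(supplier A) = 0.75·0.7692 / (0.75·0.7692 + 0.9·0.2308) ≈ 0.7353
After 'pass': P(supplier A) = 0.25·0.7353 / (0.25·0.7353 + 0.1·0.2647) ≈ 0.8741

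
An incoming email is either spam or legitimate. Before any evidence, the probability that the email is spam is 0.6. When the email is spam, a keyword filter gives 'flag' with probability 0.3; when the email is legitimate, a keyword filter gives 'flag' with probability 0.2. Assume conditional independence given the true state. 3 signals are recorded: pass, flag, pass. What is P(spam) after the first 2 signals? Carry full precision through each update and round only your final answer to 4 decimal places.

Apply Bayes' rule sequentially, carrying P(spam) forward.
After 'pass': P(spam) = 0.7·0.6000 / (0.7·0.6000 + 0.8·0.4000) ≈ 0.5676
After 'flag': P(spam) = 0.3·0.5676 / (0.3·0.5676 + 0.2·0.4324) ≈ 0.6632

0.6632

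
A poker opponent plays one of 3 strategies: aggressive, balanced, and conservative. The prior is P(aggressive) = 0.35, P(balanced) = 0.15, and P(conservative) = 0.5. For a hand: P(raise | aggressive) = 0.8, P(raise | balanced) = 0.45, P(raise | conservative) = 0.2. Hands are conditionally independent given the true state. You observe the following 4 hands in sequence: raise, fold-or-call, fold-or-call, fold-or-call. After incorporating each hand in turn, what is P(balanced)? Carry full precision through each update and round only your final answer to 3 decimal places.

0.174

Apply Bayes' rule sequentially, carrying P(balanced) forward.
After 'raise': normaliser = 0.8·0.3500 + 0.45·0.1500 + 0.2·0.5000; P(aggressive) ≈ 0.6257, P(balanced) ≈ 0.1508, P(conservative) ≈ 0.2235
After 'fold-or-call': normaliser = 0.2·0.6257 + 0.55·0.1508 + 0.8·0.2235; P(aggressive) ≈ 0.3235, P(balanced) ≈ 0.2144, P(conservative) ≈ 0.4621
After 'fold-or-call': normaliser = 0.2·0.3235 + 0.55·0.2144 + 0.8·0.4621; P(aggressive) ≈ 0.1171, P(balanced) ≈ 0.2135, P(conservative) ≈ 0.6693
After 'fold-or-call': normaliser = 0.2·0.1171 + 0.55·0.2135 + 0.8·0.6693; P(aggressive) ≈ 0.0346, P(balanced) ≈ 0.1737, P(conservative) ≈ 0.7917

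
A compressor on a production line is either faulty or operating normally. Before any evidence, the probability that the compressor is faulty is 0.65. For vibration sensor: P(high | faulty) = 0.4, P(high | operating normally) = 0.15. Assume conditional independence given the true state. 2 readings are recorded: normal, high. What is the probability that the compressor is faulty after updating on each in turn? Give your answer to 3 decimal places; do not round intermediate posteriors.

After 'normal': P(faulty) = 0.6·0.6500 / (0.6·0.6500 + 0.85·0.3500) ≈ 0.5673
After 'high': P(faulty) = 0.4·0.5673 / (0.4·0.5673 + 0.15·0.4327) ≈ 0.7776

0.778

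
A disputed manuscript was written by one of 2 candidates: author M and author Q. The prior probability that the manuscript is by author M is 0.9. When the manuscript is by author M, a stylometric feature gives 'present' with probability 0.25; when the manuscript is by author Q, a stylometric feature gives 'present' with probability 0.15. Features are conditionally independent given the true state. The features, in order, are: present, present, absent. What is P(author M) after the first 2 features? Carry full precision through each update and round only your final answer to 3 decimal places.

0.962

After 'present': P(author M) = 0.25·0.9000 / (0.25·0.9000 + 0.15·0.1000) ≈ 0.9375
After 'present': P(author M) = 0.25·0.9375 / (0.25·0.9375 + 0.15·0.0625) ≈ 0.9615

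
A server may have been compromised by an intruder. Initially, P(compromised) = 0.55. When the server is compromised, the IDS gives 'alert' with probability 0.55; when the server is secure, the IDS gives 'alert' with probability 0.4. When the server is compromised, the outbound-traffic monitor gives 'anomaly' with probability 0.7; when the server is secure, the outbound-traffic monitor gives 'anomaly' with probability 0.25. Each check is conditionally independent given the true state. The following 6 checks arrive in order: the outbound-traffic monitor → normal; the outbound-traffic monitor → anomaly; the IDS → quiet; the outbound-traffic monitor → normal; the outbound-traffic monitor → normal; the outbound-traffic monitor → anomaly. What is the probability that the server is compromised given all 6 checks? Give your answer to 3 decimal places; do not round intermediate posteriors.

0.315

After the outbound-traffic monitor='normal': P(compromised) = 0.3·0.5500 / (0.3·0.5500 + 0.75·0.4500) ≈ 0.3284
After the outbound-traffic monitor='anomaly': P(compromised) = 0.7·0.3284 / (0.7·0.3284 + 0.25·0.6716) ≈ 0.5779
After the IDS='quiet': P(compromised) = 0.45·0.5779 / (0.45·0.5779 + 0.6·0.4221) ≈ 0.5066
After the outbound-traffic monitor='normal': P(compromised) = 0.3·0.5066 / (0.3·0.5066 + 0.75·0.4934) ≈ 0.2911
After the outbound-traffic monitor='normal': P(compromised) = 0.3·0.2911 / (0.3·0.2911 + 0.75·0.7089) ≈ 0.1411
After the outbound-traffic monitor='anomaly': P(compromised) = 0.7·0.1411 / (0.7·0.1411 + 0.25·0.8589) ≈ 0.3150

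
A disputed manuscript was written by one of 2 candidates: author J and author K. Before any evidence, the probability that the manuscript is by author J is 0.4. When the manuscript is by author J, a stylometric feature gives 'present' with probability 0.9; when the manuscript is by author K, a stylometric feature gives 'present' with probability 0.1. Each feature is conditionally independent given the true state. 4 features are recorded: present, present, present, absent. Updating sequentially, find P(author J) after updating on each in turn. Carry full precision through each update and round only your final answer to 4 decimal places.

After 'present': P(author J) = 0.9·0.4000 / (0.9·0.4000 + 0.1·0.6000) ≈ 0.8571
After 'present': P(author J) = 0.9·0.8571 / (0.9·0.8571 + 0.1·0.1429) ≈ 0.9818
After 'present': P(author J) = 0.9·0.9818 / (0.9·0.9818 + 0.1·0.0182) ≈ 0.9979
After 'absent': P(author J) = 0.1·0.9979 / (0.1·0.9979 + 0.9·0.0021) ≈ 0.9818

0.9818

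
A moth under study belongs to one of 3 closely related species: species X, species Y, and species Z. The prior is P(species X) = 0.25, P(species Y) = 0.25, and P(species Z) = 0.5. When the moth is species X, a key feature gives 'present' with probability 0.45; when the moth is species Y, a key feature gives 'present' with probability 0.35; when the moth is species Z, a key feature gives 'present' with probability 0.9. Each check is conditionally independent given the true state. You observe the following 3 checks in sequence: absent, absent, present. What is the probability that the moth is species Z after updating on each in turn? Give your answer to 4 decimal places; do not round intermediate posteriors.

0.0596

After 'absent': normaliser = 0.55·0.2500 + 0.65·0.2500 + 0.1·0.5000; P(species X) ≈ 0.3929, P(species Y) ≈ 0.4643, P(species Z) ≈ 0.1429
After 'absent': normaliser = 0.55·0.3929 + 0.65·0.4643 + 0.1·0.1429; P(species X) ≈ 0.4060, P(species Y) ≈ 0.5671, P(species Z) ≈ 0.0268
After 'present': normaliser = 0.45·0.4060 + 0.35·0.5671 + 0.9·0.0268; P(species X) ≈ 0.4507, P(species Y) ≈ 0.4897, P(species Z) ≈ 0.0596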